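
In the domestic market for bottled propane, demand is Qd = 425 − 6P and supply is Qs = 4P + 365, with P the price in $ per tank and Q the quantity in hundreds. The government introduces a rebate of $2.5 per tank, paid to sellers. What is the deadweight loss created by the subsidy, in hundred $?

Deadweight loss = $7.5 hundred.

Without the subsidy, 425 − 6P = 4P + 365 gives 10P = 60, so P* = $6 and Q* = 389.
With a per-unit subsidy paid to sellers, each receives P + 2.5 per unit sold, so supply becomes Qs = 4(P + 2.5) + 365.
New equilibrium: buyers pay $5, sellers receive $7.5, Q = 395. (Wedge: Pb − Ps = −2.5.)
Quantity rises by |ΔQ| = |389 − 395| = 6.
DWL = ½ · t · |ΔQ| = ½ · 2.5 · 6 = $7.5.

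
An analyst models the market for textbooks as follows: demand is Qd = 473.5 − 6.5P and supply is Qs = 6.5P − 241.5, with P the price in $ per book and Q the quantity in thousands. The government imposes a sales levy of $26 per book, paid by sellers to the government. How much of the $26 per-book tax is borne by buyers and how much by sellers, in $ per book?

Buyers bear $13 per book; sellers bear $13 per book.

Without the tax, 473.5 − 6.5P = 6.5P − 241.5 gives 13P = 715, so P* = $55 and Q* = 116.
With the tax collected from sellers, supply shifts: Qs = 6.5(P − 26) − 241.5.
Solving gives Q = 31.5 with buyers paying $68 and sellers receiving $42 (the $26 wedge).
Burden on buyers: $13; on sellers: $13. (They sum to $26.)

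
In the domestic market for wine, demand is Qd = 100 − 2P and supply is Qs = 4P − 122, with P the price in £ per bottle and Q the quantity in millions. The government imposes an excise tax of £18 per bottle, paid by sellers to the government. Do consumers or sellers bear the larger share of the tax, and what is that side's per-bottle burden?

Consumers bear the larger share: £12 per bottle.

Before the tax: set 100 − 2P = 4P − 122 → P* = £37, Q* = 26.
With the tax collected from sellers, supply shifts: Qs = 4(P − 18) − 122.
Solving gives Q = 2 with consumers paying £49 and sellers receiving £31 (the £18 wedge).
Per-bottle burden: consumers £12, sellers £6.
Consumers take the larger share because demand is less price-elastic here (demand slope 2 vs supply slope 4).
The less price-elastic side of the market bears the larger share of a per-unit tax.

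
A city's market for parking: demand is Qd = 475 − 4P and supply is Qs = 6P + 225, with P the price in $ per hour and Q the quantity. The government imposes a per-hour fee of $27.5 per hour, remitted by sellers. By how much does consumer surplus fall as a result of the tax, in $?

Consumer surplus falls by $5643.

Without the tax, 475 − 4P = 6P + 225 gives 10P = 250, so P* = $25 and Q* = 375.
With the tax collected from sellers, supply shifts: Qs = 6(P − 27.5) + 225.
New equilibrium: consumers pay $41.5, sellers receive $14, Q = 309. (Wedge: Pb − Ps = 27.5.)
ΔCS is the trapezoid between Q = 309 and Q = 375 of height $16.5: ½ · (375 + 309) · 16.5 = $5643.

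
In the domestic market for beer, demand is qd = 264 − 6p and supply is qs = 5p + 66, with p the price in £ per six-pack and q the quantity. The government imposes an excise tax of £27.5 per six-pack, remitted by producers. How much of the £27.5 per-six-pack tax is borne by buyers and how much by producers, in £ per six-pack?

Before the tax: set 264 − 6p = 5p + 66 → p* = £18, q* = 156.
With the tax collected from producers, supply shifts: qs = 5(p − 27.5) + 66.
New equilibrium: buyers pay £30.5, producers receive £3, q = 81. (Wedge: pb − ps = 27.5.)
Burden on buyers: £12.5; on producers: £15. (They sum to £27.5.)
The less price-elastic side of the market bears the larger share of a per-unit tax.

Buyers bear £12.5 per six-pack; producers bear £15 per six-pack.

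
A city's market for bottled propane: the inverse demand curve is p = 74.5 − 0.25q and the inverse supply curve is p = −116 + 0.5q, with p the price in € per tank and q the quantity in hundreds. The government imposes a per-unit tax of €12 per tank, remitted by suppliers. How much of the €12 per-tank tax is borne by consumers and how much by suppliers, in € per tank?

Consumers bear €4 per tank; suppliers bear €8 per tank.

Inverting to q(p) form: qd = 298 − 4p; qs = 2p + 232.
Without the tax, 298 − 4p = 2p + 232 gives 6p = 66, so p* = €11 and q* = 254.
With the tax collected from suppliers, supply shifts: qs = 2(p − 12) + 232.
Solving gives q = 238 with consumers paying €15 and suppliers receiving €3 (the €12 wedge).
Burden on consumers: €4; on suppliers: €8. (They sum to €12.)
The less price-elastic side of the market bears the larger share of a per-unit tax.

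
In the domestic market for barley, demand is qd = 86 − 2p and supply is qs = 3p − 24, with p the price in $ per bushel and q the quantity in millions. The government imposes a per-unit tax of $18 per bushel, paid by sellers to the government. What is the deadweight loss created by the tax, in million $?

Deadweight loss = $194.4 million.

Without the tax, 86 − 2p = 3p − 24 gives 5p = 110, so p* = $22 and q* = 42.
With the tax collected from sellers, supply shifts: qs = 3(p − 18) − 24.
Solving gives q = 20.4 with buyers paying $32.8 and sellers receiving $14.8 (the $18 wedge).
Quantity falls by |ΔQ| = |42 − 20.4| = 21.6.
DWL = ½ · t · |ΔQ| = ½ · 18 · 21.6 = $194.4.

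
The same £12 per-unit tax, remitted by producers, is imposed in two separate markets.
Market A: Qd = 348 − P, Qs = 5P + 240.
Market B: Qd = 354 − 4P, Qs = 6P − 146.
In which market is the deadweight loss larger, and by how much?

Market A: pre-tax P* = £18, Q* = 330; post-tax Q = 320; deadweight loss = £60.
Market B: pre-tax P* = £50, Q* = 154; post-tax Q = 125.2; deadweight loss = £172.8.
Difference: £60 vs £172.8 → market B is larger by £112.8.

Market B, by £112.8.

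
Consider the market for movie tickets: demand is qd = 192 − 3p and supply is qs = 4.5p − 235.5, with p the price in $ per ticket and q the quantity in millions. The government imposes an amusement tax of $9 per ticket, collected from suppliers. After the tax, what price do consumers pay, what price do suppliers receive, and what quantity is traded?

Consumers pay $62.4; suppliers receive $53.4; quantity = 4.8.

Without the tax, 192 − 3p = 4.5p − 235.5 gives 7.5p = 427.5, so p* = $57 and q* = 21.
With the tax collected from suppliers, supply shifts: qs = 4.5(p − 9) − 235.5.
New equilibrium: consumers pay $62.4, suppliers receive $53.4, q = 4.8. (Wedge: pb − ps = 9.)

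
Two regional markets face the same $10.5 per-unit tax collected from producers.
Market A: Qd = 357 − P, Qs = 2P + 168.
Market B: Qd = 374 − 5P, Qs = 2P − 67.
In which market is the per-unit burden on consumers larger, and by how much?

Market A, by $4.

Market A: pre-tax P* = $63, Q* = 294; post-tax Q = 287; per-unit burden on consumers = $7.
Market B: pre-tax P* = $63, Q* = 59; post-tax Q = 44; per-unit burden on consumers = $3.
Difference: $7 vs $3 → market A is larger by $4.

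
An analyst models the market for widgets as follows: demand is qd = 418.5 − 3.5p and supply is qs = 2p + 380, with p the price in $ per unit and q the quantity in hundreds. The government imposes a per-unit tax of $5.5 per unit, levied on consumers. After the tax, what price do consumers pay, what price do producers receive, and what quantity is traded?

Consumers pay $9; producers receive $3.5; quantity = 387.

Before the tax: set 418.5 − 3.5p = 2p + 380 → p* = $7, q* = 394.
With the tax collected from consumers, demand (in seller-price terms) shifts: qd = 418.5 − 3.5(p + 5.5).
Solving gives q = 387 with consumers paying $9 and producers receiving $3.5 (the $5.5 wedge).
The less price-elastic side of the market bears the larger share of a per-unit tax.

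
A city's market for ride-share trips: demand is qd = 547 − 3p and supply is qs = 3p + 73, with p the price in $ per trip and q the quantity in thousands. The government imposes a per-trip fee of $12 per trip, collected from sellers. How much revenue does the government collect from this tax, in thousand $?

Tax revenue = $3504 thousand.

Before the tax: set 547 − 3p = 3p + 73 → p* = $79, q* = 310.
With the tax collected from sellers, supply shifts: qs = 3(p − 12) + 73.
New equilibrium: buyers pay $85, sellers receive $73, q = 292. (Wedge: pb − ps = 12.)
Revenue = t · Q = 12 · 292 = $3504.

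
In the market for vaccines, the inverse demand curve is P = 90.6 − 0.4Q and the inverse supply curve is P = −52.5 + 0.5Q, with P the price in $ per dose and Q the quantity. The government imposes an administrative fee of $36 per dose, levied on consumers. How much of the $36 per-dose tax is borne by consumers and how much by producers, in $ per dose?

Consumers bear $16 per dose; producers bear $20 per dose.

Rewrite in direct form: Qd = 226.5 − 2.5P and Qs = 2P + 105.
Before the tax: set 226.5 − 2.5P = 2P + 105 → P* = $27, Q* = 159.
With the tax collected from consumers, demand (in seller-price terms) shifts: Qd = 226.5 − 2.5(P + 36).
Solving gives Q = 119 with consumers paying $43 and producers receiving $7 (the $36 wedge).
Burden on consumers: $16; on producers: $20. (They sum to $36.)
The less price-elastic side of the market bears the larger share of a per-unit tax.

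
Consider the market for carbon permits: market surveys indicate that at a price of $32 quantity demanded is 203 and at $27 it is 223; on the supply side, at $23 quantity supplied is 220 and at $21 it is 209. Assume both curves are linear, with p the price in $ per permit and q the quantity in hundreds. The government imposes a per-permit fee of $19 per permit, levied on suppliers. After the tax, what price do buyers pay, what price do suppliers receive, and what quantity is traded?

Buyers pay $36; suppliers receive $17; quantity = 187.

Demand slope: (223 − 203)/(27 − 32) = -4, so qd = 331 − 4p.
Supply slope: (209 − 220)/(21 − 23) = 5.5, so qs = 5.5p + 93.5.
Before the tax: set 331 − 4p = 5.5p + 93.5 → p* = $25, q* = 231.
With the tax collected from suppliers, supply shifts: qs = 5.5(p − 19) + 93.5.
New equilibrium: buyers pay $36, suppliers receive $17, q = 187. (Wedge: pb − ps = 19.)
The less price-elastic side of the market bears the larger share of a per-unit tax.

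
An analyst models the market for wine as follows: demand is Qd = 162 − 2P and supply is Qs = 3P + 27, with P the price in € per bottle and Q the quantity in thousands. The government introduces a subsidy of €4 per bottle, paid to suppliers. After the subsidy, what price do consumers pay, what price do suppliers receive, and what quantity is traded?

Without the subsidy, 162 − 2P = 3P + 27 gives 5P = 135, so P* = €27 and Q* = 108.
With a per-unit subsidy paid to suppliers, each receives P + 4 per unit sold, so supply becomes Qs = 3(P + 4) + 27.
Solving gives Q = 112.8 with consumers paying €24.6 and suppliers receiving €28.6 (the €4 wedge).

Consumers pay €24.6; suppliers receive €28.6; quantity = 112.8.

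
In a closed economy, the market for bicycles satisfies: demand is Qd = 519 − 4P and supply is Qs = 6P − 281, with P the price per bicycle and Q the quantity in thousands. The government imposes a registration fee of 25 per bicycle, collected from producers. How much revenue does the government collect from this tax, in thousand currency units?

Without the tax, 519 − 4P = 6P − 281 gives 10P = 800, so P* = 80 and Q* = 199.
With the tax collected from producers, supply shifts: Qs = 6(P − 25) − 281.
Solving gives Q = 139 with buyers paying 95 and producers receiving 70 (the 25 wedge).
Revenue = t · Q = 25 · 139 = 3475.

Tax revenue = 3475 thousand.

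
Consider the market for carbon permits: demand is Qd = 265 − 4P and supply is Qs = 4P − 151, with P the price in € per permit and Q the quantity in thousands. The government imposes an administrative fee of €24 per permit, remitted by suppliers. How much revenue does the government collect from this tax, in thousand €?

Before the tax: set 265 − 4P = 4P − 151 → P* = €52, Q* = 57.
With the tax collected from suppliers, supply shifts: Qs = 4(P − 24) − 151.
New equilibrium: consumers pay €64, suppliers receive €40, Q = 9. (Wedge: Pb − Ps = 24.)
Revenue = t · Q = 24 · 9 = €216.

Tax revenue = €216 thousand.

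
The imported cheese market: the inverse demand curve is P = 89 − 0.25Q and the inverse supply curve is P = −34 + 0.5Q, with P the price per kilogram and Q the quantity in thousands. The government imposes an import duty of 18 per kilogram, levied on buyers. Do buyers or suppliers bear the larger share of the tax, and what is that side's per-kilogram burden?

Suppliers bear the larger share: 12 per kilogram.

Rewrite in direct form: Qd = 356 − 4P and Qs = 2P + 68.
Without the tax, 356 − 4P = 2P + 68 gives 6P = 288, so P* = 48 and Q* = 164.
With the tax collected from buyers, demand (in seller-price terms) shifts: Qd = 356 − 4(P + 18).
New equilibrium: buyers pay 54, suppliers receive 36, Q = 140. (Wedge: Pb − Ps = 18.)
Per-kilogram burden: buyers 6, suppliers 12.
Suppliers take the larger share because supply is less price-elastic here (demand slope 4 vs supply slope 2).
The less price-elastic side of the market bears the larger share of a per-unit tax.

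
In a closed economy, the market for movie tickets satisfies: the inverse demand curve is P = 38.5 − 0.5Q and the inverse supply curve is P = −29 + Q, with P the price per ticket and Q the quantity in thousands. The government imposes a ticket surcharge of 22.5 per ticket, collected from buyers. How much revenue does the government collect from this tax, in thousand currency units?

Tax revenue = 675 thousand.

Inverting to Q(P) form: Qd = 77 − 2P; Qs = P + 29.
Without the tax, 77 − 2P = P + 29 gives 3P = 48, so P* = 16 and Q* = 45.
With the tax collected from buyers, demand (in seller-price terms) shifts: Qd = 77 − 2(P + 22.5).
Solving gives Q = 30 with buyers paying 23.5 and suppliers receiving 1 (the 22.5 wedge).
Revenue = t · Q = 22.5 · 30 = 675.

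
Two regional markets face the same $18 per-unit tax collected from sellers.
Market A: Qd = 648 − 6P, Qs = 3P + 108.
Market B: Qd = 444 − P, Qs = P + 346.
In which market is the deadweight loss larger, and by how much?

Market A: pre-tax P* = $60, Q* = 288; post-tax Q = 252; deadweight loss = $324.
Market B: pre-tax P* = $49, Q* = 395; post-tax Q = 386; deadweight loss = $81.
Difference: $324 vs $81 → market A is larger by $243.

Market A, by $243.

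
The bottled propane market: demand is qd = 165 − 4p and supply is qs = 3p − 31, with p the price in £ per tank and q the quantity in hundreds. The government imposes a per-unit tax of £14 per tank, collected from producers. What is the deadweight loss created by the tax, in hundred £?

Without the tax, 165 − 4p = 3p − 31 gives 7p = 196, so p* = £28 and q* = 53.
With the tax collected from producers, supply shifts: qs = 3(p − 14) − 31.
Solving gives q = 29 with consumers paying £34 and producers receiving £20 (the £14 wedge).
Quantity falls by |ΔQ| = |53 − 29| = 24.
DWL = ½ · t · |ΔQ| = ½ · 14 · 24 = £168.

Deadweight loss = £168 hundred.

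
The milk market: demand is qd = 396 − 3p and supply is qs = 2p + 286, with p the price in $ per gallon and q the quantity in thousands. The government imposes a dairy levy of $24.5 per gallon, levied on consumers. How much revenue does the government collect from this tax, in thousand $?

Without the tax, 396 − 3p = 2p + 286 gives 5p = 110, so p* = $22 and q* = 330.
With the tax collected from consumers, demand (in seller-price terms) shifts: qd = 396 − 3(p + 24.5).
Solving gives q = 300.6 with consumers paying $31.8 and sellers receiving $7.3 (the $24.5 wedge).
Revenue = t · Q = 24.5 · 300.6 = $7364.7.

Tax revenue = $7364.7 thousand.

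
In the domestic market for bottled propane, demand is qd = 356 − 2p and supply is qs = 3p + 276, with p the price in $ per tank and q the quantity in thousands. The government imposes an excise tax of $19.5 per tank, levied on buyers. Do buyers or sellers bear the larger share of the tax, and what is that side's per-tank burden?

Buyers bear the larger share: $11.7 per tank.

Without the tax, 356 − 2p = 3p + 276 gives 5p = 80, so p* = $16 and q* = 324.
With the tax collected from buyers, demand (in seller-price terms) shifts: qd = 356 − 2(p + 19.5).
New equilibrium: buyers pay $27.7, sellers receive $8.2, q = 300.6. (Wedge: pb − ps = 19.5.)
Per-tank burden: buyers $11.7, sellers $7.8.
Buyers take the larger share because demand is less price-elastic here (demand slope 2 vs supply slope 3).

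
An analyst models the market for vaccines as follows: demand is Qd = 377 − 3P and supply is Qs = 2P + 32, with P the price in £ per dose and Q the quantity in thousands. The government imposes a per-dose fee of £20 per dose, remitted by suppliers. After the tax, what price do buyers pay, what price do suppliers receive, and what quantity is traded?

Without the tax, 377 − 3P = 2P + 32 gives 5P = 345, so P* = £69 and Q* = 170.
With the tax collected from suppliers, supply shifts: Qs = 2(P − 20) + 32.
Solving gives Q = 146 with buyers paying £77 and suppliers receiving £57 (the £20 wedge).
The less price-elastic side of the market bears the larger share of a per-unit tax.

Buyers pay £77; suppliers receive £57; quantity = 146.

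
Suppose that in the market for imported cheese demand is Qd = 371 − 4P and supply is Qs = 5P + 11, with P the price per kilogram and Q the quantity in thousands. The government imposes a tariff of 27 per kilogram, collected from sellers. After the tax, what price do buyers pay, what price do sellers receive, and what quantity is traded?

Without the tax, 371 − 4P = 5P + 11 gives 9P = 360, so P* = 40 and Q* = 211.
With the tax collected from sellers, supply shifts: Qs = 5(P − 27) + 11.
New equilibrium: buyers pay 55, sellers receive 28, Q = 151. (Wedge: Pb − Ps = 27.)
The less price-elastic side of the market bears the larger share of a per-unit tax.

Buyers pay 55; sellers receive 28; quantity = 151.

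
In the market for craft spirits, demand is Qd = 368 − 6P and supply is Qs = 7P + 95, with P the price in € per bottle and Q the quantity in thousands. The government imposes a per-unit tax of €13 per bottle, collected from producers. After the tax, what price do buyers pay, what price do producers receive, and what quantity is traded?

Before the tax: set 368 − 6P = 7P + 95 → P* = €21, Q* = 242.
With the tax collected from producers, supply shifts: Qs = 7(P − 13) + 95.
New equilibrium: buyers pay €28, producers receive €15, Q = 200. (Wedge: Pb − Ps = 13.)
The less price-elastic side of the market bears the larger share of a per-unit tax.

Buyers pay €28; producers receive €15; quantity = 200.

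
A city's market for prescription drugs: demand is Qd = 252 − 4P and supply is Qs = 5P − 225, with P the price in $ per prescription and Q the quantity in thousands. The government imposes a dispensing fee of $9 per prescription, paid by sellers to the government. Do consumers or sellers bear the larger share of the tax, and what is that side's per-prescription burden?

Consumers bear the larger share: $5 per prescription.

Before the tax: set 252 − 4P = 5P − 225 → P* = $53, Q* = 40.
With the tax collected from sellers, supply shifts: Qs = 5(P − 9) − 225.
Solving gives Q = 20 with consumers paying $58 and sellers receiving $49 (the $9 wedge).
Per-prescription burden: consumers $5, sellers $4.
Consumers take the larger share because demand is less price-elastic here (demand slope 4 vs supply slope 5).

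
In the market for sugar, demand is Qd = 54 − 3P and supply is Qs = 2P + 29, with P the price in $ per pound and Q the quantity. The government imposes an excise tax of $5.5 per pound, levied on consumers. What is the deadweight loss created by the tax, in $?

Without the tax, 54 − 3P = 2P + 29 gives 5P = 25, so P* = $5 and Q* = 39.
With the tax collected from consumers, demand (in seller-price terms) shifts: Qd = 54 − 3(P + 5.5).
Solving gives Q = 32.4 with consumers paying $7.2 and suppliers receiving $1.7 (the $5.5 wedge).
Quantity falls by |ΔQ| = |39 − 32.4| = 6.6.
DWL = ½ · t · |ΔQ| = ½ · 5.5 · 6.6 = $18.15.

Deadweight loss = $18.15.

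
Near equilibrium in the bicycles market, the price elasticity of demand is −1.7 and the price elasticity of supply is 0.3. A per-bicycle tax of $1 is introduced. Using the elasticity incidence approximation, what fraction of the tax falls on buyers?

Buyers' share ≈ 0.15.

Incidence ratio: buyers' share ≈ εs / (εs + |εd|) = 0.3 / (0.3 + 1.7) = 0.15.
Supply is the less elastic side, so buyers bear the smaller share.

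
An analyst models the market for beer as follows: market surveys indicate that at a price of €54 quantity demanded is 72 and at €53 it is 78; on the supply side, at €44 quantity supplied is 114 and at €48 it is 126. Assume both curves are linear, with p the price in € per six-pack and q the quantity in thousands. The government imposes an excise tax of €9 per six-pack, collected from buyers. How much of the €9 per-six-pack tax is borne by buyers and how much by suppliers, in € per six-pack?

Demand slope: (78 − 72)/(53 − 54) = -6, so qd = 396 − 6p.
Supply slope: (126 − 114)/(48 − 44) = 3, so qs = 3p − 18.
Without the tax, 396 − 6p = 3p − 18 gives 9p = 414, so p* = €46 and q* = 120.
With the tax collected from buyers, demand (in seller-price terms) shifts: qd = 396 − 6(p + 9).
Solving gives q = 102 with buyers paying €49 and suppliers receiving €40 (the €9 wedge).
Burden on buyers: €3; on suppliers: €6. (They sum to €9.)
The less price-elastic side of the market bears the larger share of a per-unit tax.

Buyers bear €3 per six-pack; suppliers bear €6 per six-pack.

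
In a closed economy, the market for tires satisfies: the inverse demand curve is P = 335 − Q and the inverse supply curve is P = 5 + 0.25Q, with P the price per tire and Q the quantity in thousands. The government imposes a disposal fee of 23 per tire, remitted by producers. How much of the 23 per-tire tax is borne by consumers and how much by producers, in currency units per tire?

Consumers bear 18.4 per tire; producers bear 4.6 per tire.

Inverting to Q(P) form: Qd = 335 − P; Qs = 4P − 20.
Without the tax, 335 − P = 4P − 20 gives 5P = 355, so P* = 71 and Q* = 264.
With the tax collected from producers, supply shifts: Qs = 4(P − 23) − 20.
Solving gives Q = 245.6 with consumers paying 89.4 and producers receiving 66.4 (the 23 wedge).
Burden on consumers: 18.4; on producers: 4.6. (They sum to 23.)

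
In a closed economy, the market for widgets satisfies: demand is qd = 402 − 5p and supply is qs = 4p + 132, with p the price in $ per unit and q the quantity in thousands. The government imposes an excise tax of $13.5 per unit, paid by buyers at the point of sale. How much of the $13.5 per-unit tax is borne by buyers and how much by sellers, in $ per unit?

Buyers bear $6 per unit; sellers bear $7.5 per unit.

Without the tax, 402 − 5p = 4p + 132 gives 9p = 270, so p* = $30 and q* = 252.
With the tax collected from buyers, demand (in seller-price terms) shifts: qd = 402 − 5(p + 13.5).
New equilibrium: buyers pay $36, sellers receive $22.5, q = 222. (Wedge: pb − ps = 13.5.)
Burden on buyers: $6; on sellers: $7.5. (They sum to $13.5.)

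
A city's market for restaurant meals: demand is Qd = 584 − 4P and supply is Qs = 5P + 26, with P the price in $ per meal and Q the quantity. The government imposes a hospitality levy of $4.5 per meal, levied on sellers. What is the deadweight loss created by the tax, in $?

Deadweight loss = $22.5.

Before the tax: set 584 − 4P = 5P + 26 → P* = $62, Q* = 336.
With the tax collected from sellers, supply shifts: Qs = 5(P − 4.5) + 26.
New equilibrium: consumers pay $64.5, sellers receive $60, Q = 326. (Wedge: Pb − Ps = 4.5.)
Quantity falls by |ΔQ| = |336 − 326| = 10.
DWL = ½ · t · |ΔQ| = ½ · 4.5 · 10 = $22.5.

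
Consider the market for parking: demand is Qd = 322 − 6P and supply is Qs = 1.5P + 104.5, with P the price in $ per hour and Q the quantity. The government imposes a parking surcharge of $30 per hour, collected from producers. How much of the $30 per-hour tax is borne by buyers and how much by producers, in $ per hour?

Buyers bear $6 per hour; producers bear $24 per hour.

Before the tax: set 322 − 6P = 1.5P + 104.5 → P* = $29, Q* = 148.
With the tax collected from producers, supply shifts: Qs = 1.5(P − 30) + 104.5.
Solving gives Q = 112 with buyers paying $35 and producers receiving $5 (the $30 wedge).
Burden on buyers: $6; on producers: $24. (They sum to $30.)
The less price-elastic side of the market bears the larger share of a per-unit tax.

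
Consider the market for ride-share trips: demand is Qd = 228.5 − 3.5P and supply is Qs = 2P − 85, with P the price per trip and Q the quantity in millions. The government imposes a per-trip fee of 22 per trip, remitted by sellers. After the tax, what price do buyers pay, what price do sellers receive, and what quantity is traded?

Buyers pay 65; sellers receive 43; quantity = 1.

Before the tax: set 228.5 − 3.5P = 2P − 85 → P* = 57, Q* = 29.
With the tax collected from sellers, supply shifts: Qs = 2(P − 22) − 85.
Solving gives Q = 1 with buyers paying 65 and sellers receiving 43 (the 22 wedge).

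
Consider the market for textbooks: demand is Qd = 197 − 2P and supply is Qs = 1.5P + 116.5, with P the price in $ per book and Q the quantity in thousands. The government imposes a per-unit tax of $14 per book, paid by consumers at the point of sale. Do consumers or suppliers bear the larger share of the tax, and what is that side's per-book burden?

Before the tax: set 197 − 2P = 1.5P + 116.5 → P* = $23, Q* = 151.
With the tax collected from consumers, demand (in seller-price terms) shifts: Qd = 197 − 2(P + 14).
Solving gives Q = 139 with consumers paying $29 and suppliers receiving $15 (the $14 wedge).
Per-book burden: consumers $6, suppliers $8.
Suppliers take the larger share because supply is less price-elastic here (demand slope 2 vs supply slope 1.5).
The less price-elastic side of the market bears the larger share of a per-unit tax.

Suppliers bear the larger share: $8 per book.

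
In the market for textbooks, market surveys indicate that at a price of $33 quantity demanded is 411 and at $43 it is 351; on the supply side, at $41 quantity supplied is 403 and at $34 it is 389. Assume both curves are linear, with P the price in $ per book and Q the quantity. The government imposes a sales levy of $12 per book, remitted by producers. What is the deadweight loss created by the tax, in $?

Deadweight loss = $108.

Demand slope: (351 − 411)/(43 − 33) = -6, so Qd = 609 − 6P.
Supply slope: (389 − 403)/(34 − 41) = 2, so Qs = 2P + 321.
Before the tax: set 609 − 6P = 2P + 321 → P* = $36, Q* = 393.
With the tax collected from producers, supply shifts: Qs = 2(P − 12) + 321.
New equilibrium: consumers pay $39, producers receive $27, Q = 375. (Wedge: Pb − Ps = 12.)
Quantity falls by |ΔQ| = |393 − 375| = 18.
DWL = ½ · t · |ΔQ| = ½ · 12 · 18 = $108.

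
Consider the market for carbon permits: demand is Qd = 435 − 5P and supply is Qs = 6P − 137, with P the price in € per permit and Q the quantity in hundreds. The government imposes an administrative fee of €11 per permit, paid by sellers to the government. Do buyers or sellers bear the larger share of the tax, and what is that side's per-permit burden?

Buyers bear the larger share: €6 per permit.

Without the tax, 435 − 5P = 6P − 137 gives 11P = 572, so P* = €52 and Q* = 175.
With the tax collected from sellers, supply shifts: Qs = 6(P − 11) − 137.
Solving gives Q = 145 with buyers paying €58 and sellers receiving €47 (the €11 wedge).
Per-permit burden: buyers €6, sellers €5.
Buyers take the larger share because demand is less price-elastic here (demand slope 5 vs supply slope 6).
The less price-elastic side of the market bears the larger share of a per-unit tax.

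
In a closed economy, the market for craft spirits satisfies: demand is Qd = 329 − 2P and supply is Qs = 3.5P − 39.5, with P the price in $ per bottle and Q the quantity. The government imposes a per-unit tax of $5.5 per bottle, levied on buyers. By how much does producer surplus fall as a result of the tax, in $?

Before the tax: set 329 − 2P = 3.5P − 39.5 → P* = $67, Q* = 195.
With the tax collected from buyers, demand (in seller-price terms) shifts: Qd = 329 − 2(P + 5.5).
New equilibrium: buyers pay $70.5, producers receive $65, Q = 188. (Wedge: Pb − Ps = 5.5.)
ΔPS is the trapezoid between Q = 188 and Q = 195 of height $2: ½ · (195 + 188) · 2 = $383.

Producer surplus falls by $383.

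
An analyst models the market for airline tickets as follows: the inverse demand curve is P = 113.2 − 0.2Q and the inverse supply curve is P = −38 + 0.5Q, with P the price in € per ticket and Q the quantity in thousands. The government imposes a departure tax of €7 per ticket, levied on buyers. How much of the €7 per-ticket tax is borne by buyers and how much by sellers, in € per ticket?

Buyers bear €2 per ticket; sellers bear €5 per ticket.

Inverting to Q(P) form: Qd = 566 − 5P; Qs = 2P + 76.
Before the tax: set 566 − 5P = 2P + 76 → P* = €70, Q* = 216.
With the tax collected from buyers, demand (in seller-price terms) shifts: Qd = 566 − 5(P + 7).
Solving gives Q = 206 with buyers paying €72 and sellers receiving €65 (the €7 wedge).
Burden on buyers: €2; on sellers: €5. (They sum to €7.)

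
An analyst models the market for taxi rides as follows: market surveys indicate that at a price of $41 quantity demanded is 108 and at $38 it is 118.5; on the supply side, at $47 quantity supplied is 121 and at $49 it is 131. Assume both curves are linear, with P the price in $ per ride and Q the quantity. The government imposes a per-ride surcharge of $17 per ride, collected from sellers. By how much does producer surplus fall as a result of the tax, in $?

Demand slope: (118.5 − 108)/(38 − 41) = -3.5, so Qd = 251.5 − 3.5P.
Supply slope: (131 − 121)/(49 − 47) = 5, so Qs = 5P − 114.
Before the tax: set 251.5 − 3.5P = 5P − 114 → P* = $43, Q* = 101.
With the tax collected from sellers, supply shifts: Qs = 5(P − 17) − 114.
Solving gives Q = 66 with consumers paying $53 and sellers receiving $36 (the $17 wedge).
ΔPS is the trapezoid between Q = 66 and Q = 101 of height $7: ½ · (101 + 66) · 7 = $584.5.

Producer surplus falls by $584.5.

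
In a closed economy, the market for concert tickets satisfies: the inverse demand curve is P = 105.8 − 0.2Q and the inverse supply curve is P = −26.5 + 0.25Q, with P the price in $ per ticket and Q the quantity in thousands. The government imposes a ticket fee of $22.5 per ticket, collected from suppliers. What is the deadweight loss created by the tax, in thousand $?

Inverting to Q(P) form: Qd = 529 − 5P; Qs = 4P + 106.
Before the tax: set 529 − 5P = 4P + 106 → P* = $47, Q* = 294.
With the tax collected from suppliers, supply shifts: Qs = 4(P − 22.5) + 106.
Solving gives Q = 244 with consumers paying $57 and suppliers receiving $34.5 (the $22.5 wedge).
Quantity falls by |ΔQ| = |294 − 244| = 50.
DWL = ½ · t · |ΔQ| = ½ · 22.5 · 50 = $562.5.

Deadweight loss = $562.5 thousand.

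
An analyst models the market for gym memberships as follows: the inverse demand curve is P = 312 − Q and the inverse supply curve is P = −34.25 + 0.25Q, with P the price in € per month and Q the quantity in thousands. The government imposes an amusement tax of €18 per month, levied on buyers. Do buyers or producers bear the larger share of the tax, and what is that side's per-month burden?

Rewrite in direct form: Qd = 312 − P and Qs = 4P + 137.
Before the tax: set 312 − P = 4P + 137 → P* = €35, Q* = 277.
With the tax collected from buyers, demand (in seller-price terms) shifts: Qd = 312 − (P + 18).
Solving gives Q = 262.6 with buyers paying €49.4 and producers receiving €31.4 (the €18 wedge).
Per-month burden: buyers €14.4, producers €3.6.
Buyers take the larger share because demand is less price-elastic here (demand slope 1 vs supply slope 4).
The less price-elastic side of the market bears the larger share of a per-unit tax.

Buyers bear the larger share: €14.4 per month.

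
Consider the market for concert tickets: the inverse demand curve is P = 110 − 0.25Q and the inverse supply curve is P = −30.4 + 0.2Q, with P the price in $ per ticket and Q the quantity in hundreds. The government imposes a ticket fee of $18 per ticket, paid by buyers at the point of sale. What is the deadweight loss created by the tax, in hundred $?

Deadweight loss = $360 hundred.

Rewrite in direct form: Qd = 440 − 4P and Qs = 5P + 152.
Before the tax: set 440 − 4P = 5P + 152 → P* = $32, Q* = 312.
With the tax collected from buyers, demand (in seller-price terms) shifts: Qd = 440 − 4(P + 18).
Solving gives Q = 272 with buyers paying $42 and suppliers receiving $24 (the $18 wedge).
Quantity falls by |ΔQ| = |312 − 272| = 40.
DWL = ½ · t · |ΔQ| = ½ · 18 · 40 = $360.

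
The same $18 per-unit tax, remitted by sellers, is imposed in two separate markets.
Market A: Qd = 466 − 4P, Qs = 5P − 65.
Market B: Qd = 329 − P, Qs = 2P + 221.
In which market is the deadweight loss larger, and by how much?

Market A, by $252.

Market A: pre-tax P* = $59, Q* = 230; post-tax Q = 190; deadweight loss = $360.
Market B: pre-tax P* = $36, Q* = 293; post-tax Q = 281; deadweight loss = $108.
Difference: $360 vs $108 → market A is larger by $252.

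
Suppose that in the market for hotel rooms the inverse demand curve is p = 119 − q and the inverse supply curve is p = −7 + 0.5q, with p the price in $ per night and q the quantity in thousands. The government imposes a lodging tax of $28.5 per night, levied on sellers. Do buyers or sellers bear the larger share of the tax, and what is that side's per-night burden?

Buyers bear the larger share: $19 per night.

Inverting to q(p) form: qd = 119 − p; qs = 2p + 14.
Before the tax: set 119 − p = 2p + 14 → p* = $35, q* = 84.
With the tax collected from sellers, supply shifts: qs = 2(p − 28.5) + 14.
New equilibrium: buyers pay $54, sellers receive $25.5, q = 65. (Wedge: pb − ps = 28.5.)
Per-night burden: buyers $19, sellers $9.5.
Buyers take the larger share because demand is less price-elastic here (demand slope 1 vs supply slope 2).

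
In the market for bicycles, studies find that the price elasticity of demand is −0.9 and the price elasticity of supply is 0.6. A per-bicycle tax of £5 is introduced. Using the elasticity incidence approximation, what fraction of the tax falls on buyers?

Incidence ratio: buyers' share ≈ εs / (εs + |εd|) = 0.6 / (0.6 + 0.9) = 0.4.
Supply is the less elastic side, so buyers bear the smaller share.

Buyers' share ≈ 0.4.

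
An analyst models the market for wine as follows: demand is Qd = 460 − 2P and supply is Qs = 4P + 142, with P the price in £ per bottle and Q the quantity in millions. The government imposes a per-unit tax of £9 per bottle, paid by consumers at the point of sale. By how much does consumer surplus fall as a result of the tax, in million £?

Before the tax: set 460 − 2P = 4P + 142 → P* = £53, Q* = 354.
With the tax collected from consumers, demand (in seller-price terms) shifts: Qd = 460 − 2(P + 9).
New equilibrium: consumers pay £59, suppliers receive £50, Q = 342. (Wedge: Pb − Ps = 9.)
ΔCS is the trapezoid between Q = 342 and Q = 354 of height £6: ½ · (354 + 342) · 6 = £2088.

Consumer surplus falls by £2088 million.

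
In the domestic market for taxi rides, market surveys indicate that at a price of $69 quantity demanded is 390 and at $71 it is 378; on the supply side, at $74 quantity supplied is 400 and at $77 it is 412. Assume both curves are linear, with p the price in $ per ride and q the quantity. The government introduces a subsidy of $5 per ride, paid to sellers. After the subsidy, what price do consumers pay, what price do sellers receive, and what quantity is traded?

Demand slope: (378 − 390)/(71 − 69) = -6, so qd = 804 − 6p.
Supply slope: (412 − 400)/(77 − 74) = 4, so qs = 4p + 104.
Before the subsidy: set 804 − 6p = 4p + 104 → p* = $70, q* = 384.
With a per-unit subsidy paid to sellers, each receives p + 5 per unit sold, so supply becomes qs = 4(p + 5) + 104.
New equilibrium: consumers pay $68, sellers receive $73, q = 396. (Wedge: pb − ps = −5.)

Consumers pay $68; sellers receive $73; quantity = 396.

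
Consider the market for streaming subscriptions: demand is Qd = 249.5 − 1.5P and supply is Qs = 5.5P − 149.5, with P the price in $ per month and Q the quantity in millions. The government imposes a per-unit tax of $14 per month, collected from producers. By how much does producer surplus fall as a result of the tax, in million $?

Producer surplus falls by $467.25 million.

Before the tax: set 249.5 − 1.5P = 5.5P − 149.5 → P* = $57, Q* = 164.
With the tax collected from producers, supply shifts: Qs = 5.5(P − 14) − 149.5.
New equilibrium: buyers pay $68, producers receive $54, Q = 147.5. (Wedge: Pb − Ps = 14.)
ΔPS is the trapezoid between Q = 147.5 and Q = 164 of height $3: ½ · (164 + 147.5) · 3 = $467.25.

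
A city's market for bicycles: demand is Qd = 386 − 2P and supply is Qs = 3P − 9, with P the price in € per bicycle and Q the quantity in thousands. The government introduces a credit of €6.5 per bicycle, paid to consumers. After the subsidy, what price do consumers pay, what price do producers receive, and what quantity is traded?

Without the subsidy, 386 − 2P = 3P − 9 gives 5P = 395, so P* = €79 and Q* = 228.
With a per-unit subsidy paid to consumers, each effectively pays P − 6.5, so demand becomes Qd = 386 − 2(P − 6.5).
Solving gives Q = 235.8 with consumers paying €75.1 and producers receiving €81.6 (the €6.5 wedge).

Consumers pay €75.1; producers receive €81.6; quantity = 235.8.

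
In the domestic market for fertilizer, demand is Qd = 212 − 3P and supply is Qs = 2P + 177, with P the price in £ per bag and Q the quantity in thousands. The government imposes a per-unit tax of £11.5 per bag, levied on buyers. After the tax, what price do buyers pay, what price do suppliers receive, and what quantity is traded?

Before the tax: set 212 − 3P = 2P + 177 → P* = £7, Q* = 191.
With the tax collected from buyers, demand (in seller-price terms) shifts: Qd = 212 − 3(P + 11.5).
Solving gives Q = 177.2 with buyers paying £11.6 and suppliers receiving £0.1 (the £11.5 wedge).
The less price-elastic side of the market bears the larger share of a per-unit tax.

Buyers pay £11.6; suppliers receive £0.1; quantity = 177.2.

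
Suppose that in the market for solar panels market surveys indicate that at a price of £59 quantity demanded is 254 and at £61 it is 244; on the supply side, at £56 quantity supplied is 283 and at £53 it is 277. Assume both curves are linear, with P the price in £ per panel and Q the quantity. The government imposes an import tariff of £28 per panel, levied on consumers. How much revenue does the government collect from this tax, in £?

Tax revenue = £6692.

Demand slope: (244 − 254)/(61 − 59) = -5, so Qd = 549 − 5P.
Supply slope: (277 − 283)/(53 − 56) = 2, so Qs = 2P + 171.
Without the tax, 549 − 5P = 2P + 171 gives 7P = 378, so P* = £54 and Q* = 279.
With the tax collected from consumers, demand (in seller-price terms) shifts: Qd = 549 − 5(P + 28).
New equilibrium: consumers pay £62, producers receive £34, Q = 239. (Wedge: Pb − Ps = 28.)
Revenue = t · Q = 28 · 239 = £6692.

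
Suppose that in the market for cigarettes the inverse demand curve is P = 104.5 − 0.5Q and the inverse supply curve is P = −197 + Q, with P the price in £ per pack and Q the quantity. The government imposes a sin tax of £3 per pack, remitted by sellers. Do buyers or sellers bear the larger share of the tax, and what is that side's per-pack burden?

Sellers bear the larger share: £2 per pack.

Rewrite in direct form: Qd = 209 − 2P and Qs = P + 197.
Before the tax: set 209 − 2P = P + 197 → P* = £4, Q* = 201.
With the tax collected from sellers, supply shifts: Qs = (P − 3) + 197.
Solving gives Q = 199 with buyers paying £5 and sellers receiving £2 (the £3 wedge).
Per-pack burden: buyers £1, sellers £2.
Sellers take the larger share because supply is less price-elastic here (demand slope 2 vs supply slope 1).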